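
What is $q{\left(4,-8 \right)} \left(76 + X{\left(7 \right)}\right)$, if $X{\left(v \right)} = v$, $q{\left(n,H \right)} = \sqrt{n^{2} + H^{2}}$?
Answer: $332 \sqrt{5} \approx 742.38$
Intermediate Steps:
$q{\left(n,H \right)} = \sqrt{H^{2} + n^{2}}$
$q{\left(4,-8 \right)} \left(76 + X{\left(7 \right)}\right) = \sqrt{\left(-8\right)^{2} + 4^{2}} \left(76 + 7\right) = \sqrt{64 + 16} \cdot 83 = \sqrt{80} \cdot 83 = 4 \sqrt{5} \cdot 83 = 332 \sqrt{5}$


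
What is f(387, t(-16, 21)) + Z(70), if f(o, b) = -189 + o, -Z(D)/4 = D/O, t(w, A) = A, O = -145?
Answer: 5798/29 ≈ 199.93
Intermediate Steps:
Z(D) = 4*D/145 (Z(D) = -4*D/(-145) = -4*D*(-1)/145 = -(-4)*D/145 = 4*D/145)
f(387, t(-16, 21)) + Z(70) = (-189 + 387) + (4/145)*70 = 198 + 56/29 = 5798/29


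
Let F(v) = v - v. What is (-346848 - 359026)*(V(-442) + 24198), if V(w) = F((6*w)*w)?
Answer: -17080739052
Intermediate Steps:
F(v) = 0
V(w) = 0
(-346848 - 359026)*(V(-442) + 24198) = (-346848 - 359026)*(0 + 24198) = -705874*24198 = -17080739052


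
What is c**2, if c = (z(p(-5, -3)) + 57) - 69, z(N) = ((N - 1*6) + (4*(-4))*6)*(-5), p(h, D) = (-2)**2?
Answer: 228484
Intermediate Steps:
p(h, D) = 4
z(N) = 510 - 5*N (z(N) = ((N - 6) - 16*6)*(-5) = ((-6 + N) - 96)*(-5) = (-102 + N)*(-5) = 510 - 5*N)
c = 478 (c = ((510 - 5*4) + 57) - 69 = ((510 - 20) + 57) - 69 = (490 + 57) - 69 = 547 - 69 = 478)
c**2 = 478**2 = 228484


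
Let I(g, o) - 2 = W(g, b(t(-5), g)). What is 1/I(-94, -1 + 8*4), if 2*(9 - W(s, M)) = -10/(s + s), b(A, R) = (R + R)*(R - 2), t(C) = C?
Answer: 188/2063 ≈ 0.091129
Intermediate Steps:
b(A, R) = 2*R*(-2 + R) (b(A, R) = (2*R)*(-2 + R) = 2*R*(-2 + R))
W(s, M) = 9 + 5/(2*s) (W(s, M) = 9 - (-5)/(s + s) = 9 - (-5)/(2*s) = 9 + 5/(2*s))
I(g, o) = 11 + 5/(2*g) (I(g, o) = 2 + (9 + 5/(2*g)) = 11 + 5/(2*g))
1/I(-94, -1 + 8*4) = 1/(11 + (5/2)/(-94)) = 1/(11 + (5/2)*(-1/94)) = 1/(11 - 5/188) = 1/(2063/188) = 188/2063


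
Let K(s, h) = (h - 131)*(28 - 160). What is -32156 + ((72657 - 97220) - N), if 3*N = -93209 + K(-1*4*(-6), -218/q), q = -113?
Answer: -10620344/339 ≈ -31328.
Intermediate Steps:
K(s, h) = 17292 - 132*h (K(s, h) = (-131 + h)*(-132) = 17292 - 132*h)
N = -8607397/339 (N = (-93209 + (17292 - (-28776)/(-113)))/3 = (-93209 + (17292 - (-28776)*(-1)/113))/3 = (-93209 + (17292 - 132*218/113))/3 = (-93209 + (17292 - 28776/113))/3 = (-93209 + 1925220/113)/3 = (1/3)*(-8607397/113) = -8607397/339 ≈ -25391.)
-32156 + ((72657 - 97220) - N) = -32156 + ((72657 - 97220) - 1*(-8607397/339)) = -32156 + (-24563 + 8607397/339) = -32156 + 280540/339 = -10620344/339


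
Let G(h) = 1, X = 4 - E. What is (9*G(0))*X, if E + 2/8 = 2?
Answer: 81/4 ≈ 20.250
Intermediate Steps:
E = 7/4 (E = -¼ + 2 = 7/4 ≈ 1.7500)
X = 9/4 (X = 4 - 1*7/4 = 4 - 7/4 = 9/4 ≈ 2.2500)
(9*G(0))*X = (9*1)*(9/4) = 9*(9/4) = 81/4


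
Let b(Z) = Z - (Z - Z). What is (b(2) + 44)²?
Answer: 2116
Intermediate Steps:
b(Z) = Z (b(Z) = Z - 1*0 = Z + 0 = Z)
(b(2) + 44)² = (2 + 44)² = 46² = 2116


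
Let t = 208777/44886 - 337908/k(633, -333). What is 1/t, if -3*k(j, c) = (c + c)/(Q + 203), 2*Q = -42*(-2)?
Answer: -1660782/619325263511 ≈ -2.6816e-6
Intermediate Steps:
Q = 42 (Q = (-42*(-2))/2 = (½)*84 = 42)
k(j, c) = -2*c/735 (k(j, c) = -(c + c)/(3*(42 + 203)) = -2*c/(3*245) = -2*c/735)
t = -619325263511/1660782 (t = 208777/44886 - 337908/((-2/735*(-333))) = 208777*(1/44886) - 337908/222/245 = 208777/44886 - 337908*245/222 = 208777/44886 - 13797910/37 = -619325263511/1660782 ≈ -3.7291e+5)
1/t = 1/(-619325263511/1660782) = -1660782/619325263511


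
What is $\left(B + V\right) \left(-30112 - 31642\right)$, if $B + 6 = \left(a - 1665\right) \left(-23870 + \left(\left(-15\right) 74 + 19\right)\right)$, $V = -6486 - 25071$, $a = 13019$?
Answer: $17503476999778$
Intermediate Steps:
$V = -31557$
$B = -283407200$ ($B = -6 + \left(13019 - 1665\right) \left(-23870 + \left(\left(-15\right) 74 + 19\right)\right) = -6 + 11354 \left(-23870 + \left(-1110 + 19\right)\right) = -6 + 11354 \left(-23870 - 1091\right) = -6 + 11354 \left(-24961\right) = -6 - 283407194 = -283407200$)
$\left(B + V\right) \left(-30112 - 31642\right) = \left(-283407200 - 31557\right) \left(-30112 - 31642\right) = \left(-283438757\right) \left(-61754\right) = 17503476999778$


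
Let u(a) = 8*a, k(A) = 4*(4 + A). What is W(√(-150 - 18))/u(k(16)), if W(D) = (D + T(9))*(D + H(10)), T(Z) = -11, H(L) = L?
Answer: -139/320 - I*√42/320 ≈ -0.43437 - 0.020252*I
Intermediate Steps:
k(A) = 16 + 4*A
W(D) = (-11 + D)*(10 + D) (W(D) = (D - 11)*(D + 10) = (-11 + D)*(10 + D))
W(√(-150 - 18))/u(k(16)) = (-110 + (√(-150 - 18))² - √(-150 - 18))/((8*(16 + 4*16))) = (-110 + (√(-168))² - √(-168))/((8*(16 + 64))) = (-110 + (2*I*√42)² - 2*I*√42)/((8*80)) = (-110 - 168 - 2*I*√42)/640 = (-278 - 2*I*√42)*(1/640) = -139/320 - I*√42/320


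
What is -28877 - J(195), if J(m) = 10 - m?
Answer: -28692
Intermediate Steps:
-28877 - J(195) = -28877 - (10 - 1*195) = -28877 - (10 - 195) = -28877 - 1*(-185) = -28877 + 185 = -28692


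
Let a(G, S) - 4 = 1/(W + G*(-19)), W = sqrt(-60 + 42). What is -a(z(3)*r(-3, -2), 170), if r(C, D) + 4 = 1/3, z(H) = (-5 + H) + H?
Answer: (-36*sqrt(2) + 839*I)/(-209*I + 9*sqrt(2)) ≈ -4.0143 + 0.00087092*I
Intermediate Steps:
z(H) = -5 + 2*H
r(C, D) = -11/3 (r(C, D) = -4 + 1/3 = -11/3)
W = 3*I*sqrt(2) (W = sqrt(-18) = 3*I*sqrt(2) ≈ 4.2426*I)
a(G, S) = 4 + 1/(-19*G + 3*I*sqrt(2)) (a(G, S) = 4 + 1/(3*I*sqrt(2) + G*(-19)) = 4 + 1/(3*I*sqrt(2) - 19*G) = 4 + 1/(-19*G + 3*I*sqrt(2)))
-a(z(3)*r(-3, -2), 170) = -(-1 + 76*((-5 + 2*3)*(-11/3)) - 12*I*sqrt(2))/(19*((-5 + 2*3)*(-11/3)) - 3*I*sqrt(2)) = -(-1 + 76*((-5 + 6)*(-11/3)) - 12*I*sqrt(2))/(19*((-5 + 6)*(-11/3)) - 3*I*sqrt(2)) = -(-1 + 76*(1*(-11/3)) - 12*I*sqrt(2))/(19*(1*(-11/3)) - 3*I*sqrt(2)) = -(-1 + 76*(-11/3) - 12*I*sqrt(2))/(19*(-11/3) - 3*I*sqrt(2)) = -(-1 - 836/3 - 12*I*sqrt(2))/(-209/3 - 3*I*sqrt(2)) = -(-839/3 - 12*I*sqrt(2))/(-209/3 - 3*I*sqrt(2))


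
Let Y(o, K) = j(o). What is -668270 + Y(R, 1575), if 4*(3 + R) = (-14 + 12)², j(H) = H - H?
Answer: -668270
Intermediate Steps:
j(H) = 0
R = -2 (R = -3 + (-14 + 12)²/4 = -3 + (¼)*(-2)² = -3 + (¼)*4 = -3 + 1 = -2)
Y(o, K) = 0
-668270 + Y(R, 1575) = -668270 + 0 = -668270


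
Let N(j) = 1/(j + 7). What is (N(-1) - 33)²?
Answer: 38809/36 ≈ 1078.0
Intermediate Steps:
N(j) = 1/(7 + j)
(N(-1) - 33)² = (1/(7 - 1) - 33)² = (1/6 - 33)² = (⅙ - 33)² = (-197/6)² = 38809/36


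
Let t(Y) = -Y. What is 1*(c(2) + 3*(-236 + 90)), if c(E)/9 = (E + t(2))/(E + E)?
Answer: -438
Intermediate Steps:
c(E) = 9*(-2 + E)/(2*E) (c(E) = 9*((E - 1*2)/(E + E)) = 9*((E - 2)/((2*E))) = 9*((-2 + E)*(1/(2*E))) = 9*((-2 + E)/(2*E)) = 9*(-2 + E)/(2*E))
1*(c(2) + 3*(-236 + 90)) = 1*((9/2 - 9/2) + 3*(-236 + 90)) = 1*((9/2 - 9*½) + 3*(-146)) = 1*((9/2 - 9/2) - 438) = 1*(0 - 438) = 1*(-438) = -438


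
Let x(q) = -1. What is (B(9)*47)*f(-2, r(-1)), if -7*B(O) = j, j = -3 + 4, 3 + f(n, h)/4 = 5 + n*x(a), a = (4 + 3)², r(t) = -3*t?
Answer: -752/7 ≈ -107.43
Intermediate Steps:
a = 49 (a = 7² = 49)
f(n, h) = 8 - 4*n (f(n, h) = -12 + 4*(5 + n*(-1)) = -12 + 4*(5 - n) = -12 + (20 - 4*n) = 8 - 4*n)
j = 1
B(O) = -⅐ (B(O) = -⅐*1 = -⅐)
(B(9)*47)*f(-2, r(-1)) = (-⅐*47)*(8 - 4*(-2)) = -47*(8 + 8)/7 = -47/7*16 = -752/7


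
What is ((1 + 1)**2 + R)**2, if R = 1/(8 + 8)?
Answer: 4225/256 ≈ 16.504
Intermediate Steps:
R = 1/16 ≈ 0.062500
((1 + 1)**2 + R)**2 = ((1 + 1)**2 + 1/16)**2 = (2**2 + 1/16)**2 = (4 + 1/16)**2 = (65/16)**2 = 4225/256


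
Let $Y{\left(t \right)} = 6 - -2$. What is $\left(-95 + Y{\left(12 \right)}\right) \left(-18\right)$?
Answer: $1566$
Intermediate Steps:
$Y{\left(t \right)} = 8$ ($Y{\left(t \right)} = 6 + 2 = 8$)
$\left(-95 + Y{\left(12 \right)}\right) \left(-18\right) = \left(-95 + 8\right) \left(-18\right) = \left(-87\right) \left(-18\right) = 1566$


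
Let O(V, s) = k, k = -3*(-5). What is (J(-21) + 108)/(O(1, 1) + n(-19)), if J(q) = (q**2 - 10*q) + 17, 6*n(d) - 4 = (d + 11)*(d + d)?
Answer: 2328/199 ≈ 11.698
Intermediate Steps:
n(d) = 2/3 + d*(11 + d)/3 (n(d) = 2/3 + ((d + 11)*(d + d))/6 = 2/3 + ((11 + d)*(2*d))/6 = 2/3 + (2*d*(11 + d))/6 = 2/3 + d*(11 + d)/3)
k = 15
O(V, s) = 15
J(q) = 17 + q**2 - 10*q
(J(-21) + 108)/(O(1, 1) + n(-19)) = ((17 + (-21)**2 - 10*(-21)) + 108)/(15 + (2/3 + (1/3)*(-19)**2 + (11/3)*(-19))) = ((17 + 441 + 210) + 108)/(15 + (2/3 + (1/3)*361 - 209/3)) = (668 + 108)/(15 + (2/3 + 361/3 - 209/3)) = 776/(15 + 154/3) = 776/(199/3) = 776*(3/199) = 2328/199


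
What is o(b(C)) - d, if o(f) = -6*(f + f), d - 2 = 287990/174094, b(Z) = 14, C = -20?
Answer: -14941985/87047 ≈ -171.65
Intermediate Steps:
d = 318089/87047 (d = 2 + 287990/174094 = 2 + 287990*(1/174094) = 2 + 143995/87047 = 318089/87047 ≈ 3.6542)
o(f) = -12*f
o(b(C)) - d = -12*14 - 1*318089/87047 = -168 - 318089/87047 = -14941985/87047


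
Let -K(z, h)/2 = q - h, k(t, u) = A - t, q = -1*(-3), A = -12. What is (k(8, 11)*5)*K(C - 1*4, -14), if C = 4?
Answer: 3400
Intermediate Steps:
q = 3
k(t, u) = -12 - t
K(z, h) = -6 + 2*h (K(z, h) = -2*(3 - h) = -6 + 2*h)
(k(8, 11)*5)*K(C - 1*4, -14) = ((-12 - 1*8)*5)*(-6 + 2*(-14)) = ((-12 - 8)*5)*(-6 - 28) = -20*5*(-34) = -100*(-34) = 3400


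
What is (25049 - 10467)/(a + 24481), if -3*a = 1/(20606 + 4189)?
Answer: 542341035/910509592 ≈ 0.59565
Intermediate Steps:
a = -1/74385 (a = -1/(3*(20606 + 4189)) = -⅓/24795 = -⅓*1/24795 = -1/74385 ≈ -1.3444e-5)
(25049 - 10467)/(a + 24481) = (25049 - 10467)/(-1/74385 + 24481) = 14582/(1821019184/74385) = 14582*(74385/1821019184) = 542341035/910509592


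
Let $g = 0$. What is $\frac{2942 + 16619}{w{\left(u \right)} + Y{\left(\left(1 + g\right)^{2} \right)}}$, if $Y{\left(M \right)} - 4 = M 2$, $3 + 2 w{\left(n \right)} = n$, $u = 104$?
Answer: $\frac{39122}{113} \approx 346.21$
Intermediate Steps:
$w{\left(n \right)} = - \frac{3}{2} + \frac{n}{2}$
$Y{\left(M \right)} = 4 + 2 M$ ($Y{\left(M \right)} = 4 + M 2 = 4 + 2 M$)
$\frac{2942 + 16619}{w{\left(u \right)} + Y{\left(\left(1 + g\right)^{2} \right)}} = \frac{2942 + 16619}{\left(- \frac{3}{2} + \frac{1}{2} \cdot 104\right) + \left(4 + 2 \left(1 + 0\right)^{2}\right)} = \frac{19561}{\left(- \frac{3}{2} + 52\right) + \left(4 + 2 \cdot 1^{2}\right)} = \frac{19561}{\frac{101}{2} + \left(4 + 2 \cdot 1\right)} = \frac{19561}{\frac{101}{2} + \left(4 + 2\right)} = \frac{19561}{\frac{101}{2} + 6} = \frac{19561}{\frac{113}{2}} = 19561 \cdot \frac{2}{113} = \frac{39122}{113}$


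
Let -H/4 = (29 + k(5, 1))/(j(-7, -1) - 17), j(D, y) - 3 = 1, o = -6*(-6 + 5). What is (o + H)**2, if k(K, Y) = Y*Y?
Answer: 39204/169 ≈ 231.98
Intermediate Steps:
o = 6 (o = -6*(-1) = 6)
j(D, y) = 4 (j(D, y) = 3 + 1 = 4)
k(K, Y) = Y**2
H = 120/13 (H = -4*(29 + 1**2)/(4 - 17) = -4*(29 + 1)/(-13) = -120*(-1)/13 = -4*(-30/13) = 120/13 ≈ 9.2308)
(o + H)**2 = (6 + 120/13)**2 = (198/13)**2 = 39204/169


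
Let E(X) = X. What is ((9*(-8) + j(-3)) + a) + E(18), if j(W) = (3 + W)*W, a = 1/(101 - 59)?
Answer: -2267/42 ≈ -53.976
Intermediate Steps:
a = 1/42 ≈ 0.023810
j(W) = W*(3 + W)
((9*(-8) + j(-3)) + a) + E(18) = ((9*(-8) - 3*(3 - 3)) + 1/42) + 18 = ((-72 - 3*0) + 1/42) + 18 = ((-72 + 0) + 1/42) + 18 = (-72 + 1/42) + 18 = -3023/42 + 18 = -2267/42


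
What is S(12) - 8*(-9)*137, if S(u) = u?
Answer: 9876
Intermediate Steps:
S(12) - 8*(-9)*137 = 12 - 8*(-9)*137 = 12 + 72*137 = 12 + 9864 = 9876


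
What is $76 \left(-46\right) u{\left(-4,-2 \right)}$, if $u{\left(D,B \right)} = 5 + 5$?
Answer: $-34960$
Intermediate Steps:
$u{\left(D,B \right)} = 10$
$76 \left(-46\right) u{\left(-4,-2 \right)} = 76 \left(-46\right) 10 = \left(-3496\right) 10 = -34960$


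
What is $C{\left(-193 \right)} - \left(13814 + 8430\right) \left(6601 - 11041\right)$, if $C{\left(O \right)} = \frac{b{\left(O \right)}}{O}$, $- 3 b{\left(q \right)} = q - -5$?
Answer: $\frac{57183985252}{579} \approx 9.8763 \cdot 10^{7}$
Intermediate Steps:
$b{\left(q \right)} = - \frac{5}{3} - \frac{q}{3}$ ($b{\left(q \right)} = - \frac{q - -5}{3} = - \frac{q + 5}{3} = - \frac{5 + q}{3} = - \frac{5}{3} - \frac{q}{3}$)
$C{\left(O \right)} = \frac{- \frac{5}{3} - \frac{O}{3}}{O}$
$C{\left(-193 \right)} - \left(13814 + 8430\right) \left(6601 - 11041\right) = \frac{-5 - -193}{3 \left(-193\right)} - \left(13814 + 8430\right) \left(6601 - 11041\right) = \frac{1}{3} \left(- \frac{1}{193}\right) \left(-5 + 193\right) - 22244 \left(-4440\right) = \frac{1}{3} \left(- \frac{1}{193}\right) 188 - -98763360 = - \frac{188}{579} + 98763360 = \frac{57183985252}{579}$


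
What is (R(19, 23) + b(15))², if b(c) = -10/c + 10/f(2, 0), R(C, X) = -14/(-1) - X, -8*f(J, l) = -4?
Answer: 961/9 ≈ 106.78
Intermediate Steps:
f(J, l) = ½ (f(J, l) = -⅛*(-4) = ½)
R(C, X) = 14 - X (R(C, X) = -14*(-1) - X = 14 - X)
b(c) = 20 - 10/c (b(c) = -10/c + 10/(½) = -10/c + 10*2 = -10/c + 20 = 20 - 10/c)
(R(19, 23) + b(15))² = ((14 - 1*23) + (20 - 10/15))² = ((14 - 23) + (20 - 10*1/15))² = (-9 + (20 - ⅔))² = (-9 + 58/3)² = (31/3)² = 961/9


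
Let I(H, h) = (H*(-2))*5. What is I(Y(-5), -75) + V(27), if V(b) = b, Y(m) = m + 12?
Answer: -43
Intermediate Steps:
Y(m) = 12 + m
I(H, h) = -10*H (I(H, h) = -2*H*5 = -10*H)
I(Y(-5), -75) + V(27) = -10*(12 - 5) + 27 = -10*7 + 27 = -70 + 27 = -43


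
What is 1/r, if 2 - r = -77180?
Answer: 1/77182 ≈ 1.2956e-5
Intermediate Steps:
r = 77182 (r = 2 - 1*(-77180) = 2 + 77180 = 77182)
1/r = 1/77182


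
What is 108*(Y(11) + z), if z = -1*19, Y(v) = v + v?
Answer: 324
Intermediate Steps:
Y(v) = 2*v
z = -19
108*(Y(11) + z) = 108*(2*11 - 19) = 108*(22 - 19) = 108*3 = 324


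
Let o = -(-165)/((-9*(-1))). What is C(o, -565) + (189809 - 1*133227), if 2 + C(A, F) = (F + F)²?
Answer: 1333480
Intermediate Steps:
o = 55/3 (o = -(-165)/9 = -11*(-5/3) = 55/3 ≈ 18.333)
C(A, F) = -2 + 4*F² (C(A, F) = -2 + (F + F)² = -2 + (2*F)² = -2 + 4*F²)
C(o, -565) + (189809 - 1*133227) = (-2 + 4*(-565)²) + (189809 - 1*133227) = (-2 + 4*319225) + (189809 - 133227) = (-2 + 1276900) + 56582 = 1276898 + 56582 = 1333480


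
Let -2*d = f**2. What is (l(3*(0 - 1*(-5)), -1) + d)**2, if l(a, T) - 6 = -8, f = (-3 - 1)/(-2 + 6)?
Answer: 25/4 ≈ 6.2500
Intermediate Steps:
f = -1 (f = -4/4 = -4*1/4 = -1)
l(a, T) = -2 (l(a, T) = 6 - 8 = -2)
d = -1/2 (d = -1/2*(-1)**2 = -1/2*1 = -1/2 ≈ -0.50000)
(l(3*(0 - 1*(-5)), -1) + d)**2 = (-2 - 1/2)**2 = (-5/2)**2 = 25/4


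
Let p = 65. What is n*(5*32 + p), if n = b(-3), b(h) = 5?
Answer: 1125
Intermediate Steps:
n = 5
n*(5*32 + p) = 5*(5*32 + 65) = 5*(160 + 65) = 5*225 = 1125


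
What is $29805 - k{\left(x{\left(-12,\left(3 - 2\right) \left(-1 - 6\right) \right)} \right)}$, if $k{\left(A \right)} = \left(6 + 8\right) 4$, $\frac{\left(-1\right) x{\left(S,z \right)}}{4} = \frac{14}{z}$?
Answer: $29749$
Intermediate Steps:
$x{\left(S,z \right)} = - \frac{56}{z}$ ($x{\left(S,z \right)} = - 4 \frac{14}{z} = - \frac{56}{z}$)
$k{\left(A \right)} = 56$ ($k{\left(A \right)} = 14 \cdot 4 = 56$)
$29805 - k{\left(x{\left(-12,\left(3 - 2\right) \left(-1 - 6\right) \right)} \right)} = 29805 - 56 = 29749$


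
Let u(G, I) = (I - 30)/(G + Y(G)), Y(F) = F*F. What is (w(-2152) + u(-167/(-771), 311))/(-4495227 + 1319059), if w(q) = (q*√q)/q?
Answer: -167037921/497534012528 - I*√538/1588084 ≈ -0.00033573 - 1.4606e-5*I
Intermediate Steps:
Y(F) = F²
w(q) = √q (w(q) = q^(3/2)/q = √q)
u(G, I) = (-30 + I)/(G + G²) (u(G, I) = (I - 30)/(G + G²) = (-30 + I)/(G + G²))
(w(-2152) + u(-167/(-771), 311))/(-4495227 + 1319059) = (√(-2152) + (-30 + 311)/(((-167/(-771)))*(1 - 167/(-771))))/(-4495227 + 1319059) = (2*I*√538 + 281/(-167*(-1/771)*(1 - 167*(-1/771))))/(-3176168) = (2*I*√538 + 281/((167/771)*(1 + 167/771)))*(-1/3176168) = (2*I*√538 + (771/167)*281/(938/771))*(-1/3176168) = (2*I*√538 + (771/167)*(771/938)*281)*(-1/3176168) = (2*I*√538 + 167037921/156646)*(-1/3176168) = (167037921/156646 + 2*I*√538)*(-1/3176168) = -167037921/497534012528 - I*√538/1588084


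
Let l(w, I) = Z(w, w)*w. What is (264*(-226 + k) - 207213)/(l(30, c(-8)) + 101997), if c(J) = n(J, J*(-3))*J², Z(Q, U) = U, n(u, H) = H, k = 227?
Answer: -68983/34299 ≈ -2.0112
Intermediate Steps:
c(J) = -3*J³ (c(J) = (J*(-3))*J² = (-3*J)*J² = -3*J³)
l(w, I) = w² (l(w, I) = w*w = w²)
(264*(-226 + k) - 207213)/(l(30, c(-8)) + 101997) = (264*(-226 + 227) - 207213)/(30² + 101997) = (264*1 - 207213)/(900 + 101997) = (264 - 207213)/102897 = -206949*1/102897 = -68983/34299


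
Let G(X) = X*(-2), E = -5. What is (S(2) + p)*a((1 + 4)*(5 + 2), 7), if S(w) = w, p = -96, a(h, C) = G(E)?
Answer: -940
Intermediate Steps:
G(X) = -2*X
a(h, C) = 10 (a(h, C) = -2*(-5) = 10)
(S(2) + p)*a((1 + 4)*(5 + 2), 7) = (2 - 96)*10 = -94*10 = -940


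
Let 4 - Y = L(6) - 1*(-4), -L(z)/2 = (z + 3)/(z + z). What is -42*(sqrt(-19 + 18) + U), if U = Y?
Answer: -63 - 42*I ≈ -63.0 - 42.0*I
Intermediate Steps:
L(z) = -(3 + z)/z (L(z) = -2*(z + 3)/(z + z) = -2*(3 + z)/(2*z) = -2*(3 + z)*1/(2*z) = -(3 + z)/z)
Y = 3/2 (Y = 4 - ((-3 - 1*6)/6 - 1*(-4)) = 4 - ((-3 - 6)/6 + 4) = 4 - ((1/6)*(-9) + 4) = 4 - (-3/2 + 4) = 4 - 1*5/2 = 4 - 5/2 = 3/2 ≈ 1.5000)
U = 3/2 ≈ 1.5000
-42*(sqrt(-19 + 18) + U) = -42*(sqrt(-19 + 18) + 3/2) = -42*(sqrt(-1) + 3/2) = -42*(I + 3/2) = -42*(3/2 + I) = -63 - 42*I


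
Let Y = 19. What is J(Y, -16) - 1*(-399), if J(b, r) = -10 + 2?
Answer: 391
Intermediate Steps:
J(b, r) = -8
J(Y, -16) - 1*(-399) = -8 - 1*(-399) = -8 + 399 = 391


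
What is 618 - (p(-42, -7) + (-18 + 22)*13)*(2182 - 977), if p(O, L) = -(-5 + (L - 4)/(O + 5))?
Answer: -2505224/37 ≈ -67709.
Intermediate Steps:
p(O, L) = 5 - (-4 + L)/(5 + O) (p(O, L) = -(-5 + (-4 + L)/(5 + O)) = 5 - (-4 + L)/(5 + O))
618 - (p(-42, -7) + (-18 + 22)*13)*(2182 - 977) = 618 - ((29 - 1*(-7) + 5*(-42))/(5 - 42) + (-18 + 22)*13)*(2182 - 977) = 618 - ((29 + 7 - 210)/(-37) + 4*13)*1205 = 618 - (-1/37*(-174) + 52)*1205 = 618 - (174/37 + 52)*1205 = 618 - 2098*1205/37 = 618 - 1*2528090/37 = 618 - 2528090/37 = -2505224/37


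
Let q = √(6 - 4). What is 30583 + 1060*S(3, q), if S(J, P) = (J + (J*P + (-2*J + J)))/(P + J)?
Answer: 207721/7 + 9540*√2/7 ≈ 31602.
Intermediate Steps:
q = √2 ≈ 1.4142
S(J, P) = J*P/(J + P) (S(J, P) = (J + (J*P - J))/(J + P) = (J + (-J + J*P))/(J + P) = (J*P)/(J + P) = J*P/(J + P))
30583 + 1060*S(3, q) = 30583 + 1060*(3*√2/(3 + √2)) = 30583 + 3180*√2/(3 + √2)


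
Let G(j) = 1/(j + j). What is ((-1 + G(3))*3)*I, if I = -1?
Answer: 5/2 ≈ 2.5000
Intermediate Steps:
G(j) = 1/(2*j)
((-1 + G(3))*3)*I = ((-1 + (½)/3)*3)*(-1) = ((-1 + (½)*(⅓))*3)*(-1) = ((-1 + ⅙)*3)*(-1) = -⅚*3*(-1) = -5/2*(-1) = 5/2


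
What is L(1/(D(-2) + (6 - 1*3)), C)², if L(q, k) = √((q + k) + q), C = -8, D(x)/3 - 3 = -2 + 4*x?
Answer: -73/9 ≈ -8.1111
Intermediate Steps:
D(x) = 3 + 12*x (D(x) = 9 + 3*(-2 + 4*x) = 9 + (-6 + 12*x) = 3 + 12*x)
L(q, k) = √(k + 2*q) (L(q, k) = √((k + q) + q) = √(k + 2*q))
L(1/(D(-2) + (6 - 1*3)), C)² = (√(-8 + 2/((3 + 12*(-2)) + (6 - 1*3))))² = (√(-8 + 2/((3 - 24) + (6 - 3))))² = (√(-8 + 2/(-21 + 3)))² = (√(-8 + 2/(-18)))² = (√(-8 + 2*(-1/18)))² = (√(-8 - ⅑))² = (√(-73/9))² = (I*√73/3)² = -73/9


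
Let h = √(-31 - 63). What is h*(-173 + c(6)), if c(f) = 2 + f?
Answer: -165*I*√94 ≈ -1599.7*I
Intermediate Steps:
h = I*√94 (h = √(-94) = I*√94 ≈ 9.6954*I)
h*(-173 + c(6)) = (I*√94)*(-173 + (2 + 6)) = (I*√94)*(-173 + 8) = (I*√94)*(-165) = -165*I*√94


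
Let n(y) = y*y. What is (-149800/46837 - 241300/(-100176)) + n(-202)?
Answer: 6837369653791/167569404 ≈ 40803.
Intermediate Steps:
n(y) = y²
(-149800/46837 - 241300/(-100176)) + n(-202) = (-149800/46837 - 241300/(-100176)) + (-202)² = (-149800*1/46837 - 241300*(-1/100176)) + 40804 = (-21400/6691 + 60325/25044) + 40804 = -132307025/167569404 + 40804 = 6837369653791/167569404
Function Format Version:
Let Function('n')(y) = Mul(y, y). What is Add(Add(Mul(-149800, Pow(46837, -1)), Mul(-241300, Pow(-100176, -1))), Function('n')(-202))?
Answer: Rational(6837369653791, 167569404) ≈ 40803.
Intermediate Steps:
Function('n')(y) = Pow(y, 2)
Add(Add(Mul(-149800, Pow(46837, -1)), Mul(-241300, Pow(-100176, -1))), Function('n')(-202)) = Add(Add(Mul(-149800, Pow(46837, -1)), Mul(-241300, Pow(-100176, -1))), Pow(-202, 2)) = Add(Add(Mul(-149800, Rational(1, 46837)), Mul(-241300, Rational(-1, 100176))), 40804) = Add(Add(Rational(-21400, 6691), Rational(60325, 25044)), 40804) = Add(Rational(-132307025, 167569404), 40804) = Rational(6837369653791, 167569404)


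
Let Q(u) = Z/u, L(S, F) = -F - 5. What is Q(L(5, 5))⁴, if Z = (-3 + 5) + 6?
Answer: 256/625 ≈ 0.40960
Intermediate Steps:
Z = 8 (Z = 2 + 6 = 8)
L(S, F) = -5 - F
Q(u) = 8/u
Q(L(5, 5))⁴ = (8/(-5 - 1*5))⁴ = (8/(-5 - 5))⁴ = (8/(-10))⁴ = (8*(-⅒))⁴ = (-⅘)⁴ = 256/625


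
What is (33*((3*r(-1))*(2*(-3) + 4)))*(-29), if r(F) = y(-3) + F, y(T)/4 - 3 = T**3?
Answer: -556974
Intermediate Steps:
y(T) = 12 + 4*T**3
r(F) = -96 + F (r(F) = (12 + 4*(-3)**3) + F = (12 + 4*(-27)) + F = (12 - 108) + F = -96 + F)
(33*((3*r(-1))*(2*(-3) + 4)))*(-29) = (33*((3*(-96 - 1))*(2*(-3) + 4)))*(-29) = (33*((3*(-97))*(-6 + 4)))*(-29) = (33*(-291*(-2)))*(-29) = (33*582)*(-29) = 19206*(-29) = -556974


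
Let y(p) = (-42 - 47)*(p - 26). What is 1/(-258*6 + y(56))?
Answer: -1/4218 ≈ -0.00023708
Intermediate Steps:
y(p) = 2314 - 89*p (y(p) = -89*(-26 + p) = 2314 - 89*p)
1/(-258*6 + y(56)) = 1/(-258*6 + (2314 - 89*56)) = 1/(-1548 + (2314 - 4984)) = 1/(-1548 - 2670) = 1/(-4218) = -1/4218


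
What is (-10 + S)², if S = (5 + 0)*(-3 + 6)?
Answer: 25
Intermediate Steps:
S = 15 (S = 5*3 = 15)
(-10 + S)² = (-10 + 15)² = 5² = 25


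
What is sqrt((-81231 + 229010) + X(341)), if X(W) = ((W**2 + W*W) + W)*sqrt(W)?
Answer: sqrt(147779 + 232903*sqrt(341)) ≈ 2109.2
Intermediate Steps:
X(W) = sqrt(W)*(W + 2*W**2) (X(W) = ((W**2 + W**2) + W)*sqrt(W) = (2*W**2 + W)*sqrt(W) = (W + 2*W**2)*sqrt(W) = sqrt(W)*(W + 2*W**2))
sqrt((-81231 + 229010) + X(341)) = sqrt((-81231 + 229010) + 341**(3/2)*(1 + 2*341)) = sqrt(147779 + (341*sqrt(341))*(1 + 682)) = sqrt(147779 + (341*sqrt(341))*683) = sqrt(147779 + 232903*sqrt(341))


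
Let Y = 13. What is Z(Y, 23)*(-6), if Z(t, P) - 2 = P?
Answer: -150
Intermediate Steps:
Z(t, P) = 2 + P
Z(Y, 23)*(-6) = (2 + 23)*(-6) = 25*(-6) = -150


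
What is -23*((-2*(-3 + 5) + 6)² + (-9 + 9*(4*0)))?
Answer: 115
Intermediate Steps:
-23*((-2*(-3 + 5) + 6)² + (-9 + 9*(4*0))) = -23*((-2*2 + 6)² + (-9 + 9*0)) = -23*((-4 + 6)² + (-9 + 0)) = -23*(2² - 9) = -23*(4 - 9) = -23*(-5) = 115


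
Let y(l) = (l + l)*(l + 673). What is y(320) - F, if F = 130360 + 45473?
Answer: 459687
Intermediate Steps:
F = 175833
y(l) = 2*l*(673 + l) (y(l) = (2*l)*(673 + l) = 2*l*(673 + l))
y(320) - F = 2*320*(673 + 320) - 1*175833 = 2*320*993 - 175833 = 635520 - 175833 = 459687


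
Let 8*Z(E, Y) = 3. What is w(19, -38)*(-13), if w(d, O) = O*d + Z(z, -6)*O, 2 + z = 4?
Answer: 38285/4 ≈ 9571.3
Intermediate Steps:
z = 2 (z = -2 + 4 = 2)
Z(E, Y) = 3/8 (Z(E, Y) = (⅛)*3 = 3/8)
w(d, O) = 3*O/8 + O*d (w(d, O) = O*d + 3*O/8 = 3*O/8 + O*d)
w(19, -38)*(-13) = ((⅛)*(-38)*(3 + 8*19))*(-13) = ((⅛)*(-38)*(3 + 152))*(-13) = ((⅛)*(-38)*155)*(-13) = -2945/4*(-13) = 38285/4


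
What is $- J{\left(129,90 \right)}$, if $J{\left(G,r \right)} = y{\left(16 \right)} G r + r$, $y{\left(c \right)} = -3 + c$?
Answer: $-151020$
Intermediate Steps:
$J{\left(G,r \right)} = r + 13 G r$ ($J{\left(G,r \right)} = \left(-3 + 16\right) G r + r = 13 G r + r = r + 13 G r$)
$- J{\left(129,90 \right)} = - 90 \left(1 + 13 \cdot 129\right) = - 90 \left(1 + 1677\right) = - 90 \cdot 1678 = \left(-1\right) 151020 = -151020$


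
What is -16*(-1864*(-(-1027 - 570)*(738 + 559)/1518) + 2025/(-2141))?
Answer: 66129861940528/1625019 ≈ 4.0695e+7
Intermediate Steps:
-16*(-1864*(-(-1027 - 570)*(738 + 559)/1518) + 2025/(-2141)) = -16*(-1864/((-1518/((-1597*1297)))) + 2025*(-1/2141)) = -16*(-1864/((-1518/(-2071309))) - 2025/2141) = -16*(-1864/((-1518*(-1/2071309))) - 2025/2141) = -16*(-1864/1518/2071309 - 2025/2141) = -16*(-1864*2071309/1518 - 2025/2141) = -16*(-1930459988/759 - 2025/2141) = -16*(-4133116371283/1625019) = 66129861940528/1625019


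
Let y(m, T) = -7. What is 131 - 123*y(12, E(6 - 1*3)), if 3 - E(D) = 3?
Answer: 992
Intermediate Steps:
E(D) = 0 (E(D) = 3 - 1*3 = 3 - 3 = 0)
131 - 123*y(12, E(6 - 1*3)) = 131 - 123*(-7) = 131 + 861 = 992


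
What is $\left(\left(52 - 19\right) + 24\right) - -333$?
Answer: $390$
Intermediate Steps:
$\left(\left(52 - 19\right) + 24\right) - -333 = \left(33 + 24\right) + 333 = 57 + 333 = 390$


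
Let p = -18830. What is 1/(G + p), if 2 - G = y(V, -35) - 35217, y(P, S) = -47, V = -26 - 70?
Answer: 1/16436 ≈ 6.0842e-5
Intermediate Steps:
V = -96
G = 35266 (G = 2 - (-47 - 35217) = 2 - 1*(-35264) = 2 + 35264 = 35266)
1/(G + p) = 1/(35266 - 18830) = 1/16436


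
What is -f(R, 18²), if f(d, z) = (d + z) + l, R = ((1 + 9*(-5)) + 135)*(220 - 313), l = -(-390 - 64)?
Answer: 7685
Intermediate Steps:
l = 454 (l = -1*(-454) = 454)
R = -8463 (R = ((1 - 45) + 135)*(-93) = (-44 + 135)*(-93) = 91*(-93) = -8463)
f(d, z) = 454 + d + z (f(d, z) = (d + z) + 454 = 454 + d + z)
-f(R, 18²) = -(454 - 8463 + 18²) = -(454 - 8463 + 324) = -1*(-7685) = 7685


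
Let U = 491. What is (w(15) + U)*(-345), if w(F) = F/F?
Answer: -169740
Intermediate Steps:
w(F) = 1
(w(15) + U)*(-345) = (1 + 491)*(-345) = 492*(-345) = -169740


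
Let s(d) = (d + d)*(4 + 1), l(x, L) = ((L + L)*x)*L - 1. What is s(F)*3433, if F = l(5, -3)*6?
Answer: 18332220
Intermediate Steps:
l(x, L) = -1 + 2*x*L² (l(x, L) = ((2*L)*x)*L - 1 = (2*L*x)*L - 1 = 2*x*L² - 1 = -1 + 2*x*L²)
F = 534 (F = (-1 + 2*5*(-3)²)*6 = (-1 + 2*5*9)*6 = (-1 + 90)*6 = 89*6 = 534)
s(d) = 10*d (s(d) = (2*d)*5 = 10*d)
s(F)*3433 = (10*534)*3433 = 5340*3433 = 18332220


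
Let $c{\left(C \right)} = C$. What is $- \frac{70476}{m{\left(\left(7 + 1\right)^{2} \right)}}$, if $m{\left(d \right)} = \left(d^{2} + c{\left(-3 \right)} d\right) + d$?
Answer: $- \frac{17619}{992} \approx -17.761$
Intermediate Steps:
$m{\left(d \right)} = d^{2} - 2 d$ ($m{\left(d \right)} = \left(d^{2} - 3 d\right) + d = d^{2} - 2 d$)
$- \frac{70476}{m{\left(\left(7 + 1\right)^{2} \right)}} = - \frac{70476}{\left(7 + 1\right)^{2} \left(-2 + \left(7 + 1\right)^{2}\right)} = - \frac{70476}{8^{2} \left(-2 + 8^{2}\right)} = - \frac{70476}{64 \left(-2 + 64\right)} = - \frac{70476}{64 \cdot 62} = - \frac{70476}{3968} = \left(-70476\right) \frac{1}{3968} = - \frac{17619}{992}$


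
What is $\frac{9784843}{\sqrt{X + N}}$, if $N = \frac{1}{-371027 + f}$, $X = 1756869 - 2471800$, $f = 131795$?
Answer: $- \frac{78278744 i \sqrt{639326486247834}}{171034372993} \approx - 11572.0 i$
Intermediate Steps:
$X = -714931$
$N = - \frac{1}{239232}$ ($N = \frac{1}{-371027 + 131795} = \frac{1}{-239232} = - \frac{1}{239232} \approx -4.18 \cdot 10^{-6}$)
$\frac{9784843}{\sqrt{X + N}} = \frac{9784843}{\sqrt{-714931 - \frac{1}{239232}}} = \frac{9784843}{\sqrt{- \frac{171034372993}{239232}}} = \frac{9784843}{\frac{1}{29904} i \sqrt{639326486247834}} = 9784843 \left(- \frac{8 i \sqrt{639326486247834}}{171034372993}\right) = - \frac{78278744 i \sqrt{639326486247834}}{171034372993}$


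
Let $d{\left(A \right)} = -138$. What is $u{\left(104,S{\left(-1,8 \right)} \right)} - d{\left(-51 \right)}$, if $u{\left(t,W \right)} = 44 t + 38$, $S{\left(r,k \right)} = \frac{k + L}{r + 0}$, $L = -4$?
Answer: $4752$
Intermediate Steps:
$S{\left(r,k \right)} = \frac{-4 + k}{r}$ ($S{\left(r,k \right)} = \frac{k - 4}{r + 0} = \frac{-4 + k}{r}$)
$u{\left(t,W \right)} = 38 + 44 t$
$u{\left(104,S{\left(-1,8 \right)} \right)} - d{\left(-51 \right)} = \left(38 + 44 \cdot 104\right) - -138 = \left(38 + 4576\right) + 138 = 4614 + 138 = 4752$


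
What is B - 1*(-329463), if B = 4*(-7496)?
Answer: 299479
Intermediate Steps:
B = -29984
B - 1*(-329463) = -29984 - 1*(-329463) = -29984 + 329463 = 299479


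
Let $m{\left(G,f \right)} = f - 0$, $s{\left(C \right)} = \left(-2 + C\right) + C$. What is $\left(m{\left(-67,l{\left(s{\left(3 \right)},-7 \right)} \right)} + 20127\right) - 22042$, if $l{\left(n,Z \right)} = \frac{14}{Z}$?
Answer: $-1917$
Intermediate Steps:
$s{\left(C \right)} = -2 + 2 C$
$m{\left(G,f \right)} = f$ ($m{\left(G,f \right)} = f + 0 = f$)
$\left(m{\left(-67,l{\left(s{\left(3 \right)},-7 \right)} \right)} + 20127\right) - 22042 = \left(\frac{14}{-7} + 20127\right) - 22042 = \left(14 \left(- \frac{1}{7}\right) + 20127\right) - 22042 = \left(-2 + 20127\right) - 22042 = 20125 - 22042 = -1917$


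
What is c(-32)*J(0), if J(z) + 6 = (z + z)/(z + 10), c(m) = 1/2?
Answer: -3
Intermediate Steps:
c(m) = 1/2
J(z) = -6 + 2*z/(10 + z) (J(z) = -6 + (z + z)/(z + 10) = -6 + (2*z)/(10 + z) = -6 + 2*z/(10 + z))
c(-32)*J(0) = (4*(-15 - 1*0)/(10 + 0))/2 = (4*(-15 + 0)/10)/2 = (4*(1/10)*(-15))/2 = (1/2)*(-6) = -3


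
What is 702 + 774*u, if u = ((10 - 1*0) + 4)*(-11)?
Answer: -118494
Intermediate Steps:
u = -154 (u = ((10 + 0) + 4)*(-11) = (10 + 4)*(-11) = 14*(-11) = -154)
702 + 774*u = 702 + 774*(-154) = 702 - 119196 = -118494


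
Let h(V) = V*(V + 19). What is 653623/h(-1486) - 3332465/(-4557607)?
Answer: 10243603826491/9935410070934 ≈ 1.0310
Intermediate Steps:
h(V) = V*(19 + V)
653623/h(-1486) - 3332465/(-4557607) = 653623/((-1486*(19 - 1486))) - 3332465/(-4557607) = 653623/((-1486*(-1467))) - 3332465*(-1/4557607) = 653623/2179962 + 3332465/4557607 = 10243603826491/9935410070934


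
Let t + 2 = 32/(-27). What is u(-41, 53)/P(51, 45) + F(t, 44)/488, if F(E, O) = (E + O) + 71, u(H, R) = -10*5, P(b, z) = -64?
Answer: 53251/52704 ≈ 1.0104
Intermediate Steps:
u(H, R) = -50
t = -86/27 (t = -2 + 32/(-27) = -2 + 32*(-1/27) = -2 - 32/27 = -86/27 ≈ -3.1852)
F(E, O) = 71 + E + O
u(-41, 53)/P(51, 45) + F(t, 44)/488 = -50/(-64) + (71 - 86/27 + 44)/488 = -50*(-1/64) + (3019/27)*(1/488) = 25/32 + 3019/13176 = 53251/52704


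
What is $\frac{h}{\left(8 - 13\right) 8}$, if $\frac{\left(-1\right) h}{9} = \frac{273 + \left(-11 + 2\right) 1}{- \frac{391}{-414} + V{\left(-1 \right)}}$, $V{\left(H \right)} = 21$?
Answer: $\frac{5346}{1975} \approx 2.7068$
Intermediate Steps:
$h = - \frac{42768}{395}$ ($h = - 9 \frac{273 + \left(-11 + 2\right) 1}{- \frac{391}{-414} + 21} = - 9 \frac{273 - 9}{\left(-391\right) \left(- \frac{1}{414}\right) + 21} = - 9 \frac{273 - 9}{\frac{17}{18} + 21} = - 9 \frac{264}{\frac{395}{18}} = - 9 \cdot 264 \cdot \frac{18}{395} = \left(-9\right) \frac{4752}{395} = - \frac{42768}{395} \approx -108.27$)
$\frac{h}{\left(8 - 13\right) 8} = - \frac{42768}{395 \left(8 - 13\right) 8} = - \frac{42768}{395 \left(\left(-5\right) 8\right)} = - \frac{42768}{395 \left(-40\right)} = \left(- \frac{42768}{395}\right) \left(- \frac{1}{40}\right) = \frac{5346}{1975}$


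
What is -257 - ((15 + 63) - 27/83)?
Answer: -27778/83 ≈ -334.67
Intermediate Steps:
-257 - ((15 + 63) - 27/83) = -257 - (78 - 27*1/83) = -257 - (78 - 27/83) = -257 - 1*6447/83 = -257 - 6447/83 = -27778/83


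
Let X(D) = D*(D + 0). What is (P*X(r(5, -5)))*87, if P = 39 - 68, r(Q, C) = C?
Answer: -63075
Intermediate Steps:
P = -29
X(D) = D² (X(D) = D*D = D²)
(P*X(r(5, -5)))*87 = -29*(-5)²*87 = -29*25*87 = -725*87 = -63075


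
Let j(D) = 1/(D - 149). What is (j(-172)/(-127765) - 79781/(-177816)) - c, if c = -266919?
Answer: 648853621003134947/2430896752680 ≈ 2.6692e+5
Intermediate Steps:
j(D) = 1/(-149 + D)
(j(-172)/(-127765) - 79781/(-177816)) - c = (1/(-149 - 172*(-127765)) - 79781/(-177816)) - 1*(-266919) = (-1/127765/(-321) - 79781*(-1/177816)) + 266919 = (-1/321*(-1/127765) + 79781/177816) + 266919 = (1/41012565 + 79781/177816) + 266919 = 1090674542027/2430896752680 + 266919 = 648853621003134947/2430896752680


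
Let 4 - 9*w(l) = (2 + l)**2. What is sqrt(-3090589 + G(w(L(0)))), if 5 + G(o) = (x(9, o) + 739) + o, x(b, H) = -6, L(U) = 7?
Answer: I*sqrt(27808826)/3 ≈ 1757.8*I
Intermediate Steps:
w(l) = 4/9 - (2 + l)**2/9
G(o) = 728 + o (G(o) = -5 + ((-6 + 739) + o) = -5 + (733 + o) = 728 + o)
sqrt(-3090589 + G(w(L(0)))) = sqrt(-3090589 + (728 + (4/9 - (2 + 7)**2/9))) = sqrt(-3090589 + (728 + (4/9 - 1/9*9**2))) = sqrt(-3090589 + (728 + (4/9 - 1/9*81))) = sqrt(-3090589 + (728 + (4/9 - 9))) = sqrt(-3090589 + (728 - 77/9)) = sqrt(-3090589 + 6475/9) = sqrt(-27808826/9) = I*sqrt(27808826)/3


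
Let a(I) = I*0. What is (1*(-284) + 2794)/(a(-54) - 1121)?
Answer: -2510/1121 ≈ -2.2391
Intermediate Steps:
a(I) = 0
(1*(-284) + 2794)/(a(-54) - 1121) = (1*(-284) + 2794)/(0 - 1121) = (-284 + 2794)/(-1121) = 2510*(-1/1121) = -2510/1121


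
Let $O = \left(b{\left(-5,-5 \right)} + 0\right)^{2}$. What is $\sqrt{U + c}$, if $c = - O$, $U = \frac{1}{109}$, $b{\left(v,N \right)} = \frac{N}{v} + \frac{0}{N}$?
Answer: $\frac{6 i \sqrt{327}}{109} \approx 0.9954 i$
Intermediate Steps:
$b{\left(v,N \right)} = \frac{N}{v}$ ($b{\left(v,N \right)} = \frac{N}{v} + 0 = \frac{N}{v}$)
$U = \frac{1}{109} \approx 0.0091743$
$O = 1$ ($O = \left(- \frac{5}{-5} + 0\right)^{2} = \left(\left(-5\right) \left(- \frac{1}{5}\right) + 0\right)^{2} = \left(1 + 0\right)^{2} = 1^{2} = 1$)
$c = -1$ ($c = \left(-1\right) 1 = -1$)
$\sqrt{U + c} = \sqrt{\frac{1}{109} - 1} = \sqrt{- \frac{108}{109}} = \frac{6 i \sqrt{327}}{109}$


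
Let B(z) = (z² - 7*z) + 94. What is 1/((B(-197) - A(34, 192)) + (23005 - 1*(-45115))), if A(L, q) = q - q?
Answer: 1/108402 ≈ 9.2249e-6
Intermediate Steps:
A(L, q) = 0
B(z) = 94 + z² - 7*z
1/((B(-197) - A(34, 192)) + (23005 - 1*(-45115))) = 1/(((94 + (-197)² - 7*(-197)) - 1*0) + (23005 - 1*(-45115))) = 1/(((94 + 38809 + 1379) + 0) + (23005 + 45115)) = 1/((40282 + 0) + 68120) = 1/(40282 + 68120) = 1/108402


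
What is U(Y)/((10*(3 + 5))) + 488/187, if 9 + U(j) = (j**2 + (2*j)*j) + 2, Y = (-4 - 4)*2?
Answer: 181347/14960 ≈ 12.122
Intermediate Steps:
Y = -16 (Y = -8*2 = -16)
U(j) = -7 + 3*j**2 (U(j) = -9 + ((j**2 + (2*j)*j) + 2) = -9 + ((j**2 + 2*j**2) + 2) = -9 + (3*j**2 + 2) = -9 + (2 + 3*j**2) = -7 + 3*j**2)
U(Y)/((10*(3 + 5))) + 488/187 = (-7 + 3*(-16)**2)/((10*(3 + 5))) + 488/187 = (-7 + 3*256)/((10*8)) + 488*(1/187) = (-7 + 768)/80 + 488/187 = 761*(1/80) + 488/187 = 761/80 + 488/187 = 181347/14960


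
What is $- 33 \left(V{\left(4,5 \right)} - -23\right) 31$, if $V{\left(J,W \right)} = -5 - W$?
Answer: $-13299$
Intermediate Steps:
$- 33 \left(V{\left(4,5 \right)} - -23\right) 31 = - 33 \left(\left(-5 - 5\right) - -23\right) 31 = - 33 \left(\left(-5 - 5\right) + 23\right) 31 = - 33 \left(-10 + 23\right) 31 = \left(-33\right) 13 \cdot 31 = \left(-429\right) 31 = -13299$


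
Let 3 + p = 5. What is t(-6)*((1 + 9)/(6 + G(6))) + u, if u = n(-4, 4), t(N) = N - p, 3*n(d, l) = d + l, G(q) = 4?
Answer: -8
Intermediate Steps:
p = 2 (p = -3 + 5 = 2)
n(d, l) = d/3 + l/3 (n(d, l) = (d + l)/3 = d/3 + l/3)
t(N) = -2 + N (t(N) = N - 1*2 = N - 2 = -2 + N)
u = 0 (u = (⅓)*(-4) + (⅓)*4 = -4/3 + 4/3 = 0)
t(-6)*((1 + 9)/(6 + G(6))) + u = (-2 - 6)*((1 + 9)/(6 + 4)) + 0 = -80/10 + 0 = -8*1 + 0 = -8 + 0 = -8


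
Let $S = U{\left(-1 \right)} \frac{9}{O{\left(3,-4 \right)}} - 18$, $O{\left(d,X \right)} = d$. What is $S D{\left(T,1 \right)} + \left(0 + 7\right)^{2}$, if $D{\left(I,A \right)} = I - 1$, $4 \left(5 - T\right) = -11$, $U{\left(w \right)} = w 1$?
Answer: $- \frac{371}{4} \approx -92.75$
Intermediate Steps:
$U{\left(w \right)} = w$
$T = \frac{31}{4}$ ($T = 5 - - \frac{11}{4} = 5 + \frac{11}{4} = \frac{31}{4} \approx 7.75$)
$S = -21$ ($S = - \frac{9}{3} - 18 = \left(-1\right) 3 - 18 = -3 - 18 = -21$)
$D{\left(I,A \right)} = -1 + I$
$S D{\left(T,1 \right)} + \left(0 + 7\right)^{2} = - 21 \left(-1 + \frac{31}{4}\right) + \left(0 + 7\right)^{2} = \left(-21\right) \frac{27}{4} + 7^{2} = - \frac{567}{4} + 49 = - \frac{371}{4}$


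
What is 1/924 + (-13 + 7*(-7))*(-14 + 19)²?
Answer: -1432199/924 ≈ -1550.0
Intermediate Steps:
1/924 + (-13 + 7*(-7))*(-14 + 19)² = 1/924 + (-13 - 49)*5² = 1/924 - 62*25 = 1/924 - 1550 = -1432199/924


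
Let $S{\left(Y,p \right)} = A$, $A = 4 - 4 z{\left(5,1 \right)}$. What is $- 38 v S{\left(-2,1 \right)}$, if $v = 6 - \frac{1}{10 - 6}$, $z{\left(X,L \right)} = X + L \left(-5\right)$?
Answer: $-874$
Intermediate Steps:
$z{\left(X,L \right)} = X - 5 L$
$A = 4$ ($A = 4 - 4 \left(5 - 5\right) = 4 - 0 = 4 + 0 = 4$)
$S{\left(Y,p \right)} = 4$
$v = \frac{23}{4}$ ($v = 6 - \frac{1}{4} = \frac{23}{4} \approx 5.75$)
$- 38 v S{\left(-2,1 \right)} = \left(-38\right) \frac{23}{4} \cdot 4 = \left(- \frac{437}{2}\right) 4 = -874$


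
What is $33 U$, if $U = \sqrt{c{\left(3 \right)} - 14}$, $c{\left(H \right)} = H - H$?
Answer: $33 i \sqrt{14} \approx 123.47 i$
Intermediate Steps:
$c{\left(H \right)} = 0$
$U = i \sqrt{14}$ ($U = \sqrt{0 - 14} = \sqrt{-14} = i \sqrt{14} \approx 3.7417 i$)
$33 U = 33 i \sqrt{14}$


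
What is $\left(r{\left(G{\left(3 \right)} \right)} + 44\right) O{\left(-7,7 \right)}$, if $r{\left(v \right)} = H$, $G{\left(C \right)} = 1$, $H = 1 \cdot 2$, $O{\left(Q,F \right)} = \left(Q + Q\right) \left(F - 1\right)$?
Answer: $-3864$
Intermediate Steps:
$O{\left(Q,F \right)} = 2 Q \left(-1 + F\right)$
$H = 2$
$r{\left(v \right)} = 2$
$\left(r{\left(G{\left(3 \right)} \right)} + 44\right) O{\left(-7,7 \right)} = \left(2 + 44\right) 2 \left(-7\right) \left(-1 + 7\right) = 46 \cdot 2 \left(-7\right) 6 = 46 \left(-84\right) = -3864$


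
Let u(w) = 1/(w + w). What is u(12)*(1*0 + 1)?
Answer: 1/24 ≈ 0.041667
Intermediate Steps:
u(w) = 1/(2*w)
u(12)*(1*0 + 1) = ((1/2)/12)*(1*0 + 1) = ((1/2)*(1/12))*(0 + 1) = (1/24)*1 = 1/24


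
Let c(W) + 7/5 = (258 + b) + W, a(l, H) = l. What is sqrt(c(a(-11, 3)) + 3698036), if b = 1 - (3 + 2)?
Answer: 2*sqrt(23114235)/5 ≈ 1923.1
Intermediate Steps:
b = -4 (b = 1 - 1*5 = 1 - 5 = -4)
c(W) = 1263/5 + W (c(W) = -7/5 + ((258 - 4) + W) = -7/5 + (254 + W) = 1263/5 + W)
sqrt(c(a(-11, 3)) + 3698036) = sqrt((1263/5 - 11) + 3698036) = sqrt(1208/5 + 3698036) = sqrt(18491388/5) = 2*sqrt(23114235)/5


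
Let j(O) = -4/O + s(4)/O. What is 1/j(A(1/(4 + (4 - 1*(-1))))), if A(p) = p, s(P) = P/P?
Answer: -1/27 ≈ -0.037037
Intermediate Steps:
s(P) = 1
j(O) = -3/O (j(O) = -4/O + 1/O = -3/O)
1/j(A(1/(4 + (4 - 1*(-1))))) = 1/(-(24 + 3)) = 1/(-3/(1/(4 + (4 + 1)))) = 1/(-3/(1/(4 + 5))) = 1/(-3/(1/9)) = 1/(-3/⅑) = 1/(-3*9) = 1/(-27) = -1/27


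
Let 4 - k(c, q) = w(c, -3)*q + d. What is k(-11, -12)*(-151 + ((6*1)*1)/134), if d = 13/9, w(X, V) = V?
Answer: 3044314/603 ≈ 5048.6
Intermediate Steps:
d = 13/9 (d = 13*(⅑) = 13/9 ≈ 1.4444)
k(c, q) = 23/9 + 3*q (k(c, q) = 4 - (-3*q + 13/9) = 4 - (13/9 - 3*q) = 4 + (-13/9 + 3*q) = 23/9 + 3*q)
k(-11, -12)*(-151 + ((6*1)*1)/134) = (23/9 + 3*(-12))*(-151 + ((6*1)*1)/134) = (23/9 - 36)*(-151 + (6*1)*(1/134)) = -301*(-151 + 6*(1/134))/9 = -301*(-151 + 3/67)/9 = -301/9*(-10114/67) = 3044314/603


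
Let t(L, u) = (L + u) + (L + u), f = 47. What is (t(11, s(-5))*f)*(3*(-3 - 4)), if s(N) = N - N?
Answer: -21714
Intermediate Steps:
s(N) = 0
t(L, u) = 2*L + 2*u
(t(11, s(-5))*f)*(3*(-3 - 4)) = ((2*11 + 2*0)*47)*(3*(-3 - 4)) = ((22 + 0)*47)*(3*(-7)) = (22*47)*(-21) = 1034*(-21) = -21714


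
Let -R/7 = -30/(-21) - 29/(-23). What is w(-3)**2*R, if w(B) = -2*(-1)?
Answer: -1732/23 ≈ -75.304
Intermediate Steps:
R = -433/23 (R = -7*(-30/(-21) - 29/(-23)) = -7*(-30*(-1/21) - 29*(-1/23)) = -7*(10/7 + 29/23) = -7*433/161 = -433/23 ≈ -18.826)
w(B) = 2
w(-3)**2*R = 2**2*(-433/23) = 4*(-433/23) = -1732/23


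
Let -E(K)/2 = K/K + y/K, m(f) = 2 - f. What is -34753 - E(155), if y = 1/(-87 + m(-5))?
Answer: -215456201/6200 ≈ -34751.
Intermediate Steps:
y = -1/80 (y = 1/(-87 + (2 - 1*(-5))) = 1/(-87 + (2 + 5)) = 1/(-87 + 7) = 1/(-80) = -1/80 ≈ -0.012500)
E(K) = -2 + 1/(40*K) (E(K) = -2*(K/K - 1/(80*K)) = -2*(1 - 1/(80*K)) = -2 + 1/(40*K))
-34753 - E(155) = -34753 - (-2 + (1/40)/155) = -34753 - (-2 + (1/40)*(1/155)) = -34753 - (-2 + 1/6200) = -34753 - 1*(-12399/6200) = -34753 + 12399/6200 = -215456201/6200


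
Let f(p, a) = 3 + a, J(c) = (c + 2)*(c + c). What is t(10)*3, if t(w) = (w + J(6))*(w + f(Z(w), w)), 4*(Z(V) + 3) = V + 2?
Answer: 7314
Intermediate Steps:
J(c) = 2*c*(2 + c) (J(c) = (2 + c)*(2*c) = 2*c*(2 + c))
Z(V) = -5/2 + V/4 (Z(V) = -3 + (V + 2)/4 = -3 + (2 + V)/4 = -3 + (1/2 + V/4) = -5/2 + V/4)
t(w) = (3 + 2*w)*(96 + w) (t(w) = (w + 2*6*(2 + 6))*(w + (3 + w)) = (w + 2*6*8)*(3 + 2*w) = (w + 96)*(3 + 2*w) = (96 + w)*(3 + 2*w) = (3 + 2*w)*(96 + w))
t(10)*3 = (288 + 2*10**2 + 195*10)*3 = (288 + 2*100 + 1950)*3 = (288 + 200 + 1950)*3 = 2438*3 = 7314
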